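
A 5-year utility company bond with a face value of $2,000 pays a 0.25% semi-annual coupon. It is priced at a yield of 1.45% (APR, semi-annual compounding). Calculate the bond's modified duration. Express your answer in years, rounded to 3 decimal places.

4.935 years

Periodic yield y = 0.00725. First find Macaulay duration:
  t   CF        PV=CF/(1+0.00725)^t    t·PV
  1         2.50         2.4820         2.4820
  2         2.50         2.4641         4.9283
  3         2.50         2.4464         7.3392
  4         2.50         2.4288         9.7152
  5         2.50         2.4113        12.0566
  6         2.50         2.3940        14.3637
  7         2.50         2.3767        16.6371
  8         2.50         2.3596        18.8769
  9         2.50         2.3426        21.0837
  10    2,002.50     1,862.9438    18,629.4385
  Σ                  1,884.6494    18,736.9212
P = 1,884.6494; Macaulay duration = 18,736.9212 / 1,884.6494 = 9.94186 half-year periods = 4.97093 years.
Modified duration = D_Mac / (1 + y) = 4.97093 / 1.00725 = 4.93515 years.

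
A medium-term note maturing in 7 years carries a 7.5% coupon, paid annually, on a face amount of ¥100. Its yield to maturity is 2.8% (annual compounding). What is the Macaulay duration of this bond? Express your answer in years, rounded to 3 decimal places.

5.869 years

Periodic yield y = 0.028. Discount each cash flow and weight by its year:
  t   CF        PV=CF/(1+0.028)^t    t·PV
  1         7.50         7.2957         7.2957
  2         7.50         7.0970        14.1940
  3         7.50         6.9037        20.7111
  4         7.50         6.7157        26.8626
  5         7.50         6.5327        32.6637
  6         7.50         6.3548        38.1289
  7       107.50        88.6047       620.2328
  Σ                    129.5043       760.0888
Price P = Σ PV = 129.5043.
Macaulay duration = Σ(t·PV) / P = 760.0888 / 129.5043 = 5.86922 years.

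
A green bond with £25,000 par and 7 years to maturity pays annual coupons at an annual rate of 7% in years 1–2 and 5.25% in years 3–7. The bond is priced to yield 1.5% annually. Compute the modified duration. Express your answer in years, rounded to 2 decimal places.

Periodic yield y = 0.015. First find Macaulay duration:
  t   CF        PV=CF/(1+0.015)^t    t·PV
  1     1,750.00     1,724.1379     1,724.1379
  2     1,750.00     1,698.6581     3,397.3161
  3     1,312.50     1,255.1661     3,765.4982
  4     1,312.50     1,236.6168     4,946.4672
  5     1,312.50     1,218.3417     6,091.7084
  6     1,312.50     1,200.3366     7,202.0198
  7    26,312.50    23,708.2674   165,957.8720
  Σ                 32,041.5246   193,085.0196
P = 32,041.5246; Macaulay duration = 193,085.0196 / 32,041.5246 = 6.02609 years.
Modified duration = D_Mac / (1 + y) = 6.02609 / 1.015 = 5.93703 years.

5.94 years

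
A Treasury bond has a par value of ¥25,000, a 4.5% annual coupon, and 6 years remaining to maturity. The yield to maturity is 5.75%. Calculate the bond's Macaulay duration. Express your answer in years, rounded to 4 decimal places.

5.3669 years

Periodic yield y = 0.0575. Discount each cash flow and weight by its year:
  t   CF        PV=CF/(1+0.0575)^t    t·PV
  1     1,125.00     1,063.8298     1,063.8298
  2     1,125.00     1,005.9856     2,011.9712
  3     1,125.00       951.2866     2,853.8599
  4     1,125.00       899.5618     3,598.2473
  5     1,125.00       850.6495     4,253.2474
  6    26,125.00    18,679.8783   112,079.2699
  Σ                 23,451.1917   125,860.4255
Price P = Σ PV = 23,451.1917.
Macaulay duration = Σ(t·PV) / P = 125,860.4255 / 23,451.1917 = 5.36691 years.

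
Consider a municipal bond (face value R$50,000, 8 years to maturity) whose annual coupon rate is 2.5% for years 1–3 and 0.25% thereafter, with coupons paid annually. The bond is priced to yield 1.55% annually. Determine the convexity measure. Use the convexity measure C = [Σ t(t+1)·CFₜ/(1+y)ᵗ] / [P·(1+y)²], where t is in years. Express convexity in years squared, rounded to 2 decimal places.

With y = 0.0155:
  t   CF        PV=CF/(1+0.0155)^t    t·PV        t(t+1)·PV
  1     1,250.00     1,230.9207     1,230.9207       2,461.8415
  2     1,250.00     1,212.1327     2,424.2653       7,272.7960
  3     1,250.00     1,193.6314     3,580.8942      14,323.5766
  4       125.00       117.5412       470.1650       2,350.8250
  5       125.00       115.7472       578.7358       3,472.4150
  6       125.00       113.9805       683.8828       4,787.1798
  7       125.00       112.2407       785.6852       6,285.4814
  8    50,125.00    44,321.5524   354,572.4193   3,191,151.7741
  Σ                 48,417.7468   364,326.9684   3,232,105.8895
P = 48,417.7468.
Convexity = Σ t(t+1)·PV / [P·(1+y)²] = 3,232,105.8895 / (48,417.7468 × 1.031240) = 64.73232.

64.73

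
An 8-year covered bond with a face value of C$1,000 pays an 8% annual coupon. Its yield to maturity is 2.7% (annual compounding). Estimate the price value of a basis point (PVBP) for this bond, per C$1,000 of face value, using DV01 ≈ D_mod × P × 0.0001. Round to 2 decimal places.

C$0.87

Periodic yield y = 0.027.
  t   CF        PV=CF/(1+0.027)^t    t·PV
  1        80.00        77.8968        77.8968
  2        80.00        75.8489       151.6977
  3        80.00        73.8548       221.5644
  4        80.00        71.9131       287.6525
  5        80.00        70.0225       350.1126
  6        80.00        68.1816       409.0897
  7        80.00        66.3891       464.7238
  8     1,080.00       872.6904     6,981.5233
  Σ                  1,376.7973     8,944.2609
P = 1,376.7973; D_Mac = 6.49643 yrs; D_mod = 6.32563 yrs.
DV01 ≈ 6.32563 × 1,376.7973 × 0.0001 = 0.870911.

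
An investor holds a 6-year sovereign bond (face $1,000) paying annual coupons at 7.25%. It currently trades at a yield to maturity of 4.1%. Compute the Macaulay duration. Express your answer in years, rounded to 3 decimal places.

5.149 years

Periodic yield y = 0.041. Discount each cash flow and weight by its year:
  t   CF        PV=CF/(1+0.041)^t    t·PV
  1        72.50        69.6446        69.6446
  2        72.50        66.9016       133.8032
  3        72.50        64.2667       192.8000
  4        72.50        61.7355       246.9421
  5        72.50        59.3041       296.5203
  6     1,072.50       842.7387     5,056.4320
  Σ                  1,164.5911     5,996.1422
Price P = Σ PV = 1,164.5911.
Macaulay duration = Σ(t·PV) / P = 5,996.1422 / 1,164.5911 = 5.14871 years.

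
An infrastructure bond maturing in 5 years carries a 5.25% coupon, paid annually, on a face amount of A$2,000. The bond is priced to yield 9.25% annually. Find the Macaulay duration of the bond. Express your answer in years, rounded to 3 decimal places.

Periodic yield y = 0.0925. Discount each cash flow and weight by its year:
  t   CF        PV=CF/(1+0.0925)^t    t·PV
  1       105.00        96.1098        96.1098
  2       105.00        87.9724       175.9448
  3       105.00        80.5239       241.5718
  4       105.00        73.7061       294.8245
  5     2,105.00     1,352.5237     6,762.6183
  Σ                  1,690.8359     7,571.0692
Price P = Σ PV = 1,690.8359.
Macaulay duration = Σ(t·PV) / P = 7,571.0692 / 1,690.8359 = 4.47771 years.

4.478 years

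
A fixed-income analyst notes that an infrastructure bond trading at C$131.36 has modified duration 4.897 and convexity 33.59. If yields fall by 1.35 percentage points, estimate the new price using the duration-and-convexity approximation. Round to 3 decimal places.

C$140.446

Duration effect: -D_mod·Δy = -4.897 × (-0.0135) = +0.0661095
Convexity effect: ½·C·(Δy)² = 0.5 × 33.59 × (-0.0135)² = +0.00306088875
ΔP/P ≈ +0.0661095 + 0.00306088875 = +0.06917038875
New price ≈ 131.36 × (1 + 0.06917038875) = 140.4462222662.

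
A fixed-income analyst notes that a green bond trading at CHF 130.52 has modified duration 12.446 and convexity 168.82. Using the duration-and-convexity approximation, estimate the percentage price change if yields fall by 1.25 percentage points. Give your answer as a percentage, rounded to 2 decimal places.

Duration effect: -D_mod·Δy = -12.446 × (-0.0125) = +0.155575
Convexity effect: ½·C·(Δy)² = 0.5 × 168.82 × (-0.0125)² = +0.0131890625
ΔP/P ≈ +0.155575 + 0.0131890625 = +0.1687640625
= +16.87640625%.

+16.88%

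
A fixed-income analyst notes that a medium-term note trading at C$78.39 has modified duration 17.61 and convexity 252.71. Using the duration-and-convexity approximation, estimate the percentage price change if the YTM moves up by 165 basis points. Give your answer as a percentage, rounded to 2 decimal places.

Duration effect: -D_mod·Δy = -17.61 × (+0.0165) = -0.290565
Convexity effect: ½·C·(Δy)² = 0.5 × 252.71 × (0.0165)² = +0.03440014875
ΔP/P ≈ -0.290565 + 0.03440014875 = -0.25616485125
= -25.616485125%.

-25.62%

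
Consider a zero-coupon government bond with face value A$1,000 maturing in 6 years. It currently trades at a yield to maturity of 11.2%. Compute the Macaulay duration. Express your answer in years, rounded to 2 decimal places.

6.00 years

A zero-coupon bond has a single cash flow at maturity, so its Macaulay duration equals its maturity: 6 years.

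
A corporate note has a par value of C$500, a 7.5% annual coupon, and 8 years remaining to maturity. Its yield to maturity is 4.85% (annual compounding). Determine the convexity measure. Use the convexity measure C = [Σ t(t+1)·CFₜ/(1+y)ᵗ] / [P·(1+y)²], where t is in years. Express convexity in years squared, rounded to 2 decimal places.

48.67

With y = 0.0485:
  t   CF        PV=CF/(1+0.0485)^t    t·PV        t(t+1)·PV
  1        37.50        35.7654        35.7654          71.5308
  2        37.50        34.1110        68.2220         204.6660
  3        37.50        32.5331        97.5994         390.3977
  4        37.50        31.0283       124.1131         620.5654
  5        37.50        29.5930       147.9650         887.7902
  6        37.50        28.2241       169.3448       1,185.4137
  7        37.50        26.9186       188.4301       1,507.4407
  8       537.50       367.9857     2,943.8859      26,494.9733
  Σ                    586.1592     3,775.3257      31,362.7777
P = 586.1592.
Convexity = Σ t(t+1)·PV / [P·(1+y)²] = 31,362.7777 / (586.1592 × 1.099352) = 48.67008.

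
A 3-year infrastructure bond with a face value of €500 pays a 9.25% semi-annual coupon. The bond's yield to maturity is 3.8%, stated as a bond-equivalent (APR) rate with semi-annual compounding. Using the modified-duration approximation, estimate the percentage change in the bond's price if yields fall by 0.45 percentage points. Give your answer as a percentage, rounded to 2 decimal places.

Periodic yield y = 0.019. Modified duration first:
  t   CF        PV=CF/(1+0.019)^t    t·PV
  1       23.125        22.6938        22.6938
  2       23.125        22.2707        44.5413
  3       23.125        21.8554        65.5663
  4       23.125        21.4479        85.7916
  5       23.125        21.0480       105.2400
  6      523.125       467.2619     2,803.5714
  Σ                    576.5777     3,127.4045
P = 576.5777; D_Mac = 5.42408 half-year periods = 2.71204 yrs; D_mod = 2.71204/(1+0.019) = 2.66147 yrs.
ΔP/P ≈ -D_mod · Δy = -2.66147 × (-0.0045) = +0.011977 = +1.1977%.

+1.20%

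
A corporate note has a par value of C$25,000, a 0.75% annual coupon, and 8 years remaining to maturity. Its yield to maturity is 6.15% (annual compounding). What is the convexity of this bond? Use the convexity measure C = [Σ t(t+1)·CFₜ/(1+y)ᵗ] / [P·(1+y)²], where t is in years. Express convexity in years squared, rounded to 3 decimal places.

With y = 0.0615:
  t   CF        PV=CF/(1+0.0615)^t    t·PV        t(t+1)·PV
  1       187.50       176.6368       176.6368         353.2737
  2       187.50       166.4030       332.8061         998.4183
  3       187.50       156.7622       470.2865       1,881.1461
  4       187.50       147.6799       590.7194       2,953.5972
  5       187.50       139.1238       695.6188       4,173.7125
  6       187.50       131.0634       786.3801       5,504.6609
  7       187.50       123.4700       864.2897       6,914.3174
  8    25,187.50    15,625.1817   125,001.4534   1,125,013.0802
  Σ                 16,666.3206   128,918.1908   1,147,792.2063
P = 16,666.3206.
Convexity = Σ t(t+1)·PV / [P·(1+y)²] = 1,147,792.2063 / (16,666.3206 × 1.126782) = 61.12003.

61.120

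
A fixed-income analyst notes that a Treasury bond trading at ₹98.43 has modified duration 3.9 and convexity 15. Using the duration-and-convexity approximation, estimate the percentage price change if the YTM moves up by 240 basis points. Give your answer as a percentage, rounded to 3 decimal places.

Duration effect: -D_mod·Δy = -3.9 × (+0.024) = -0.093600
Convexity effect: ½·C·(Δy)² = 0.5 × 15 × (0.024)² = +0.0043200
ΔP/P ≈ -0.093600 + 0.0043200 = -0.089280
= -8.9280%.

-8.928%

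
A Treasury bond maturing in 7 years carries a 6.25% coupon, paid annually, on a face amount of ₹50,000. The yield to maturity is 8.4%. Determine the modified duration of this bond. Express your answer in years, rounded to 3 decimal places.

5.352 years

Periodic yield y = 0.084. First find Macaulay duration:
  t   CF        PV=CF/(1+0.084)^t    t·PV
  1     3,125.00     2,882.8413     2,882.8413
  2     3,125.00     2,659.4477     5,318.8954
  3     3,125.00     2,453.3651     7,360.0952
  4     3,125.00     2,263.2519     9,053.0076
  5     3,125.00     2,087.8708    10,439.3538
  6     3,125.00     1,926.0800    11,556.4802
  7    53,125.00    30,206.0521   211,442.3649
  Σ                 44,478.9089   258,053.0384
P = 44,478.9089; Macaulay duration = 258,053.0384 / 44,478.9089 = 5.80169 years.
Modified duration = D_Mac / (1 + y) = 5.80169 / 1.084 = 5.35212 years.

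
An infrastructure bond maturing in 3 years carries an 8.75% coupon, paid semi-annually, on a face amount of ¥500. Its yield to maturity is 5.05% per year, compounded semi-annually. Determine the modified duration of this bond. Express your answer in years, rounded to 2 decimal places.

Periodic yield y = 0.02525. First find Macaulay duration:
  t   CF        PV=CF/(1+0.02525)^t    t·PV
  1       21.875        21.3363        21.3363
  2       21.875        20.8108        41.6216
  3       21.875        20.2983        60.8948
  4       21.875        19.7983        79.1934
  5       21.875        19.3108        96.5538
  6      521.875       449.3532     2,696.1191
  Σ                    550.9076     2,995.7189
P = 550.9076; Macaulay duration = 2,995.7189 / 550.9076 = 5.43779 half-year periods = 2.71889 years.
Modified duration = D_Mac / (1 + y) = 2.71889 / 1.02525 = 2.65193 years.

2.65 years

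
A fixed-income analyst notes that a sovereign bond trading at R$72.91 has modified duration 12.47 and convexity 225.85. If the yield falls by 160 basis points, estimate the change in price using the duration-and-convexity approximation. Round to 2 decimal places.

Duration effect: -D_mod·Δy = -12.47 × (-0.016) = +0.199520
Convexity effect: ½·C·(Δy)² = 0.5 × 225.85 × (-0.016)² = +0.0289088
ΔP/P ≈ +0.199520 + 0.0289088 = +0.2284288
ΔP ≈ 72.91 × (+0.2284288) = +16.654743808.

+R$16.65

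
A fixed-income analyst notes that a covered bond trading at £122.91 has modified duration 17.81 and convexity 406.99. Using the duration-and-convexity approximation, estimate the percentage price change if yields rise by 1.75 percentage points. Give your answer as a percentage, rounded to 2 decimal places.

-24.94%

Duration effect: -D_mod·Δy = -17.81 × (+0.0175) = -0.311675
Convexity effect: ½·C·(Δy)² = 0.5 × 406.99 × (0.0175)² = +0.06232034375
ΔP/P ≈ -0.311675 + 0.06232034375 = -0.24935465625
= -24.935465625%.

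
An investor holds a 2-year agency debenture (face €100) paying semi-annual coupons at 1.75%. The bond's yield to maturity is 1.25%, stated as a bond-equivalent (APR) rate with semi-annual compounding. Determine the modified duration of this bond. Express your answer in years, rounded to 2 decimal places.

1.96 years

Periodic yield y = 0.00625. First find Macaulay duration:
  t   CF        PV=CF/(1+0.00625)^t    t·PV
  1        0.875         0.8696         0.8696
  2        0.875         0.8642         1.7283
  3        0.875         0.8588         2.5764
  4      100.875        98.3920       393.5682
  Σ                    100.9846       398.7425
P = 100.9846; Macaulay duration = 398.7425 / 100.9846 = 3.94855 half-year periods = 1.97427 years.
Modified duration = D_Mac / (1 + y) = 1.97427 / 1.00625 = 1.96201 years.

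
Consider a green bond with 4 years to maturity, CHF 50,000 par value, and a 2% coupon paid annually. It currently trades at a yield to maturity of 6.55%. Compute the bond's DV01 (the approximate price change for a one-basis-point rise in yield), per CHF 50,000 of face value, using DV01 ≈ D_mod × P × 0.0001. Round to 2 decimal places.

Periodic yield y = 0.0655.
  t   CF        PV=CF/(1+0.0655)^t    t·PV
  1     1,000.00       938.5265       938.5265
  2     1,000.00       880.8320     1,761.6640
  3     1,000.00       826.6842     2,480.0526
  4    51,000.00    39,569.1171   158,276.4684
  Σ                 42,215.1598   163,456.7115
P = 42,215.1598; D_Mac = 3.87199 yrs; D_mod = 3.63397 yrs.
DV01 ≈ 3.63397 × 42,215.1598 × 0.0001 = 15.340846.

CHF 15.34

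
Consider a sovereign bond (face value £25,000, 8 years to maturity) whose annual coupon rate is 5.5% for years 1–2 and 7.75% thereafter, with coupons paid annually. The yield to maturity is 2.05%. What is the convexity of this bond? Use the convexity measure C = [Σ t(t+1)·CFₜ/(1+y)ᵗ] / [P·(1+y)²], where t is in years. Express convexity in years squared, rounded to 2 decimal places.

With y = 0.0205:
  t   CF        PV=CF/(1+0.0205)^t    t·PV        t(t+1)·PV
  1     1,375.00     1,347.3787     1,347.3787       2,694.7575
  2     1,375.00     1,320.3123     2,640.6247       7,921.8740
  3     1,937.50     1,823.0672     5,469.2017      21,876.8067
  4     1,937.50     1,786.4451     7,145.7804      35,728.9021
  5     1,937.50     1,750.5587     8,752.7933      52,516.7595
  6     1,937.50     1,715.3931    10,292.3586      72,046.5099
  7     1,937.50     1,680.9339    11,766.5376      94,132.3010
  8    26,937.50    22,900.9351   183,207.4804   1,648,867.3238
  Σ                 34,325.0241   230,622.1553   1,935,785.2344
P = 34,325.0241.
Convexity = Σ t(t+1)·PV / [P·(1+y)²] = 1,935,785.2344 / (34,325.0241 × 1.041420) = 54.15272.

54.15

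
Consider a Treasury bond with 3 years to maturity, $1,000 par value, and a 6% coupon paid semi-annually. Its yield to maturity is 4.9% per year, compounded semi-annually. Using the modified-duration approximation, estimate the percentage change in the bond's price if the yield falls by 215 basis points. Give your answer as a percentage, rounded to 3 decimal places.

+5.862%

Periodic yield y = 0.0245. Modified duration first:
  t   CF        PV=CF/(1+0.0245)^t    t·PV
  1        30.00        29.2826        29.2826
  2        30.00        28.5823        57.1646
  3        30.00        27.8988        83.6964
  4        30.00        27.2316       108.9265
  5        30.00        26.5804       132.9020
  6     1,030.00       890.7697     5,344.6184
  Σ                  1,030.3454     5,756.5904
P = 1,030.3454; D_Mac = 5.58705 half-year periods = 2.79352 yrs; D_mod = 2.79352/(1+0.0245) = 2.72672 yrs.
ΔP/P ≈ -D_mod · Δy = -2.72672 × (-0.0215) = +0.058624 = +5.8624%.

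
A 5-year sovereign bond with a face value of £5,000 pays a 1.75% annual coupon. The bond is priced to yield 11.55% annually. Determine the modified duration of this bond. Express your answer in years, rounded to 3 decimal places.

4.285 years

Periodic yield y = 0.1155. First find Macaulay duration:
  t   CF        PV=CF/(1+0.1155)^t    t·PV
  1        87.50        78.4402        78.4402
  2        87.50        70.3184       140.6368
  3        87.50        63.0376       189.1127
  4        87.50        56.5106       226.0423
  5     5,087.50     2,945.4832    14,727.4160
  Σ                  3,213.7899    15,361.6479
P = 3,213.7899; Macaulay duration = 15,361.6479 / 3,213.7899 = 4.77992 years.
Modified duration = D_Mac / (1 + y) = 4.77992 / 1.1155 = 4.28500 years.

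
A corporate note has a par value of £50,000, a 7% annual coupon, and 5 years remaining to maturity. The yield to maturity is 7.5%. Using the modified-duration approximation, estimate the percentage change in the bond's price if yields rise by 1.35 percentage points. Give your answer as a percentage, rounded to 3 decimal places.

-5.501%

Periodic yield y = 0.075. Modified duration first:
  t   CF        PV=CF/(1+0.075)^t    t·PV
  1     3,500.00     3,255.8140     3,255.8140
  2     3,500.00     3,028.6641     6,057.3283
  3     3,500.00     2,817.3620     8,452.0860
  4     3,500.00     2,620.8019    10,483.2074
  5    53,500.00    37,265.8868   186,329.4342
  Σ                 48,988.5288   214,577.8698
P = 48,988.5288; D_Mac = 4.38017 yrs; D_mod = 4.38017/(1+0.075) = 4.07457 yrs.
ΔP/P ≈ -D_mod · Δy = -4.07457 × (+0.0135) = -0.055007 = -5.5007%.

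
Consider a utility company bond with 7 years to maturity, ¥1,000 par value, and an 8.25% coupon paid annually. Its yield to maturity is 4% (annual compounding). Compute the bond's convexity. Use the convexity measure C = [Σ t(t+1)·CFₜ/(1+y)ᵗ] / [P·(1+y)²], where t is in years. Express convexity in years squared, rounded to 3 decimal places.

39.592

With y = 0.04:
  t   CF        PV=CF/(1+0.04)^t    t·PV        t(t+1)·PV
  1        82.50        79.3269        79.3269         158.6538
  2        82.50        76.2759       152.5518         457.6553
  3        82.50        73.3422       220.0266         880.1064
  4        82.50        70.5213       282.0854       1,410.4269
  5        82.50        67.8090       339.0449       2,034.2696
  6        82.50        65.2009       391.2057       2,738.4398
  7     1,082.50       822.6110     5,758.2772      46,066.2178
  Σ                  1,255.0873     7,222.5185      53,745.7697
P = 1,255.0873.
Convexity = Σ t(t+1)·PV / [P·(1+y)²] = 53,745.7697 / (1,255.0873 × 1.081600) = 39.59166.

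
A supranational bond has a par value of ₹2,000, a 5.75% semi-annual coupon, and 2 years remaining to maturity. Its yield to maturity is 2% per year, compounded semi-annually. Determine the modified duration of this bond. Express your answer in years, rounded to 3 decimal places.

1.902 years

Periodic yield y = 0.01. First find Macaulay duration:
  t   CF        PV=CF/(1+0.01)^t    t·PV
  1        57.50        56.9307        56.9307
  2        57.50        56.3670       112.7340
  3        57.50        55.8089       167.4268
  4     2,057.50     1,977.2171     7,908.8682
  Σ                  2,146.3237     8,245.9598
P = 2,146.3237; Macaulay duration = 8,245.9598 / 2,146.3237 = 3.84190 half-year periods = 1.92095 years.
Modified duration = D_Mac / (1 + y) = 1.92095 / 1.01 = 1.90193 years.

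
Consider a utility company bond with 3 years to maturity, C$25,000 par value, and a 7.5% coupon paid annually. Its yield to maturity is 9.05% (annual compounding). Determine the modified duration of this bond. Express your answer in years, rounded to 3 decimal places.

2.560 years

Periodic yield y = 0.0905. First find Macaulay duration:
  t   CF        PV=CF/(1+0.0905)^t    t·PV
  1     1,875.00     1,719.3948     1,719.3948
  2     1,875.00     1,576.7031     3,153.4063
  3    26,875.00    20,723.8988    62,171.6964
  Σ                 24,019.9967    67,044.4975
P = 24,019.9967; Macaulay duration = 67,044.4975 / 24,019.9967 = 2.79120 years.
Modified duration = D_Mac / (1 + y) = 2.79120 / 1.0905 = 2.55956 years.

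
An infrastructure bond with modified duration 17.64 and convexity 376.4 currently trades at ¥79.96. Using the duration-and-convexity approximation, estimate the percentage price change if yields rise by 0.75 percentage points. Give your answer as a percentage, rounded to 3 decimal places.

-12.171%

Duration effect: -D_mod·Δy = -17.64 × (+0.0075) = -0.132300
Convexity effect: ½·C·(Δy)² = 0.5 × 376.4 × (0.0075)² = +0.01058625
ΔP/P ≈ -0.132300 + 0.01058625 = -0.12171375
= -12.171375%.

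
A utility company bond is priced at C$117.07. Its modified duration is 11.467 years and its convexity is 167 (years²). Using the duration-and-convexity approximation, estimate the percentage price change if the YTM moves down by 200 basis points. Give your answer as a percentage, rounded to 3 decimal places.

+26.274%

Duration effect: -D_mod·Δy = -11.467 × (-0.02) = +0.229340
Convexity effect: ½·C·(Δy)² = 0.5 × 167 × (-0.02)² = +0.0334000
ΔP/P ≈ +0.229340 + 0.0334000 = +0.262740
= +26.2740%.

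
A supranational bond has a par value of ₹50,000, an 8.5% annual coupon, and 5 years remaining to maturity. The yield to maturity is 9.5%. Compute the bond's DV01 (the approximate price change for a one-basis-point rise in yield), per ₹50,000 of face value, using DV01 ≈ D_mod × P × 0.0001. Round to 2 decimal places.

Periodic yield y = 0.095.
  t   CF        PV=CF/(1+0.095)^t    t·PV
  1     4,250.00     3,881.2785     3,881.2785
  2     4,250.00     3,544.5466     7,089.0932
  3     4,250.00     3,237.0289     9,711.0866
  4     4,250.00     2,956.1907    11,824.7630
  5    54,250.00    34,461.1008   172,305.5042
  Σ                 48,080.1456   204,811.7256
P = 48,080.1456; D_Mac = 4.25980 yrs; D_mod = 3.89023 yrs.
DV01 ≈ 3.89023 × 48,080.1456 × 0.0001 = 18.704267.

₹18.70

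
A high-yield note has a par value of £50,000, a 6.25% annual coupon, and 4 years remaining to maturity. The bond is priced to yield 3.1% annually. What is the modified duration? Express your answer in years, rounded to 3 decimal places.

3.570 years

Periodic yield y = 0.031. First find Macaulay duration:
  t   CF        PV=CF/(1+0.031)^t    t·PV
  1     3,125.00     3,031.0378     3,031.0378
  2     3,125.00     2,939.9009     5,879.8018
  3     3,125.00     2,851.5043     8,554.5128
  4    53,125.00    47,018.0141   188,072.0564
  Σ                 55,840.4571   205,537.4088
P = 55,840.4571; Macaulay duration = 205,537.4088 / 55,840.4571 = 3.68080 years.
Modified duration = D_Mac / (1 + y) = 3.68080 / 1.031 = 3.57012 years.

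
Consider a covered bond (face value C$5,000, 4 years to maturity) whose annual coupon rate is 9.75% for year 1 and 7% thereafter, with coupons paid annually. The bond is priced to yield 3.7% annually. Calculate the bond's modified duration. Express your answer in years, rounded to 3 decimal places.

Periodic yield y = 0.037. First find Macaulay duration:
  t   CF        PV=CF/(1+0.037)^t    t·PV
  1       487.50       470.1061       470.1061
  2       350.00       325.4697       650.9394
  3       350.00       313.8570       941.5709
  4     5,350.00     4,626.3529    18,505.4115
  Σ                  5,735.7856    20,568.0279
P = 5,735.7856; Macaulay duration = 20,568.0279 / 5,735.7856 = 3.58591 years.
Modified duration = D_Mac / (1 + y) = 3.58591 / 1.037 = 3.45797 years.

3.458 years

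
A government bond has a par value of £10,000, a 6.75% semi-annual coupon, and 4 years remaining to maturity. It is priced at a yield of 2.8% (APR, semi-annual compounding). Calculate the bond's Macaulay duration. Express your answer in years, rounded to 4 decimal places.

3.6053 years

Periodic yield y = 0.014. Discount each cash flow and weight by its period:
  t   CF        PV=CF/(1+0.014)^t    t·PV
  1       337.50       332.8402       332.8402
  2       337.50       328.2448       656.4896
  3       337.50       323.7128       971.1385
  4       337.50       319.2434     1,276.9737
  5       337.50       314.8357     1,574.1786
  6       337.50       310.4889     1,862.9333
  7       337.50       306.2020     2,143.4143
  8    10,337.50     9,249.3642    73,994.9140
  Σ                 11,484.9322    82,812.8822
Price P = Σ PV = 11,484.9322.
Macaulay duration = Σ(t·PV) / P = 82,812.8822 / 11,484.9322 = 7.21057 half-year periods.
In years: 7.21057 / 2 = 3.60528 years.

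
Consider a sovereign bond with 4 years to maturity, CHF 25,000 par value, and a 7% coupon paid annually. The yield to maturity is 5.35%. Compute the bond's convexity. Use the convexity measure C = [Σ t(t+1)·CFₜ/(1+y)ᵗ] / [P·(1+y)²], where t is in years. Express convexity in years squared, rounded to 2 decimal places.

With y = 0.0535:
  t   CF        PV=CF/(1+0.0535)^t    t·PV        t(t+1)·PV
  1     1,750.00     1,661.1296     1,661.1296       3,322.2591
  2     1,750.00     1,576.7723     3,153.5445       9,460.6335
  3     1,750.00     1,496.6989     4,490.0966      17,960.3864
  4    26,750.00    21,716.2897    86,865.1588     434,325.7940
  Σ                 26,450.8904    96,169.9295     465,069.0730
P = 26,450.8904.
Convexity = Σ t(t+1)·PV / [P·(1+y)²] = 465,069.0730 / (26,450.8904 × 1.109862) = 15.84193.

15.84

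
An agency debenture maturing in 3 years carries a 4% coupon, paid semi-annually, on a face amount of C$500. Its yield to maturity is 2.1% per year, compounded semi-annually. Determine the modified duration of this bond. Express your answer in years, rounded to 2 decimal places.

2.83 years

Periodic yield y = 0.0105. First find Macaulay duration:
  t   CF        PV=CF/(1+0.0105)^t    t·PV
  1        10.00         9.8961         9.8961
  2        10.00         9.7933        19.5865
  3        10.00         9.6915        29.0745
  4        10.00         9.5908        38.3632
  5        10.00         9.4911        47.4557
  6       510.00       479.0185     2,874.1109
  Σ                    527.4813     3,018.4869
P = 527.4813; Macaulay duration = 3,018.4869 / 527.4813 = 5.72245 half-year periods = 2.86123 years.
Modified duration = D_Mac / (1 + y) = 2.86123 / 1.0105 = 2.83150 years.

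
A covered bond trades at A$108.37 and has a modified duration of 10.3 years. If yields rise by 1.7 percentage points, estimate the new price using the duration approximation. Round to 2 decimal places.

A$89.39

Duration approximation: ΔP/P ≈ -D_mod · Δy = -10.3 × (+0.017) = -0.175100.
New price ≈ 108.37 × (1 - 0.175100) = 89.394413.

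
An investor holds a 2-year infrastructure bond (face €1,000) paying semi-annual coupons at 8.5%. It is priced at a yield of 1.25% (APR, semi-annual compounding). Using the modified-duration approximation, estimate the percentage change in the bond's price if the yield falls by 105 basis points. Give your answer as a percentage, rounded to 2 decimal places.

+1.97%

Periodic yield y = 0.00625. Modified duration first:
  t   CF        PV=CF/(1+0.00625)^t    t·PV
  1        42.50        42.2360        42.2360
  2        42.50        41.9737        83.9474
  3        42.50        41.7130       125.1389
  4     1,042.50     1,016.8397     4,067.3588
  Σ                  1,142.7624     4,318.6811
P = 1,142.7624; D_Mac = 3.77916 half-year periods = 1.88958 yrs; D_mod = 1.88958/(1+0.00625) = 1.87784 yrs.
ΔP/P ≈ -D_mod · Δy = -1.87784 × (-0.0105) = +0.019717 = +1.9717%.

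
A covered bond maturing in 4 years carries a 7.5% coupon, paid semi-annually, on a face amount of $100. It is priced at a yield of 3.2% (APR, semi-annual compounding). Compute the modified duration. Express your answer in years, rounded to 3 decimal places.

Periodic yield y = 0.016. First find Macaulay duration:
  t   CF        PV=CF/(1+0.016)^t    t·PV
  1         3.75         3.6909         3.6909
  2         3.75         3.6328         7.2656
  3         3.75         3.5756        10.7268
  4         3.75         3.5193        14.0772
  5         3.75         3.4639        17.3194
  6         3.75         3.4093        20.4560
  7         3.75         3.3556        23.4895
  8       103.75        91.3773       731.0186
  Σ                    116.0248       828.0441
P = 116.0248; Macaulay duration = 828.0441 / 116.0248 = 7.13678 half-year periods = 3.56839 years.
Modified duration = D_Mac / (1 + y) = 3.56839 / 1.016 = 3.51220 years.

3.512 years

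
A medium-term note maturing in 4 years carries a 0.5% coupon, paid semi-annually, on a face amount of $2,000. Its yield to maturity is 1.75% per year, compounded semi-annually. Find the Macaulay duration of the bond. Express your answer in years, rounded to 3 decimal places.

Periodic yield y = 0.00875. Discount each cash flow and weight by its period:
  t   CF        PV=CF/(1+0.00875)^t    t·PV
  1         5.00         4.9566         4.9566
  2         5.00         4.9136         9.8273
  3         5.00         4.8710        14.6130
  4         5.00         4.8288        19.3150
  5         5.00         4.7869        23.9344
  6         5.00         4.7454        28.4721
  7         5.00         4.7042        32.9294
  8     2,005.00     1,870.0189    14,960.1512
  Σ                  1,903.8254    15,094.1990
Price P = Σ PV = 1,903.8254.
Macaulay duration = Σ(t·PV) / P = 15,094.1990 / 1,903.8254 = 7.92835 half-year periods.
In years: 7.92835 / 2 = 3.96418 years.

3.964 years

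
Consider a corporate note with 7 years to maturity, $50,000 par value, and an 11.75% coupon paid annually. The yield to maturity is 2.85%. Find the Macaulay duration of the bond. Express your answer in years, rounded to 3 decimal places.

5.529 years

Periodic yield y = 0.0285. Discount each cash flow and weight by its year:
  t   CF        PV=CF/(1+0.0285)^t    t·PV
  1     5,875.00     5,712.2022     5,712.2022
  2     5,875.00     5,553.9156    11,107.8313
  3     5,875.00     5,400.0152    16,200.0456
  4     5,875.00     5,250.3794    21,001.5176
  5     5,875.00     5,104.8900    25,524.4501
  6     5,875.00     4,963.4322    29,780.5933
  7    55,875.00    45,897.3344   321,281.3411
  Σ                 77,882.1692   430,607.9812
Price P = Σ PV = 77,882.1692.
Macaulay duration = Σ(t·PV) / P = 430,607.9812 / 77,882.1692 = 5.52897 years.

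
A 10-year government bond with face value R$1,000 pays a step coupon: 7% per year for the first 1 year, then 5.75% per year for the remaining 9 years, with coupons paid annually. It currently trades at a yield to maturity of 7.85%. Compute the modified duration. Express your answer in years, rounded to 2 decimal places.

7.04 years

Periodic yield y = 0.0785. First find Macaulay duration:
  t   CF        PV=CF/(1+0.0785)^t    t·PV
  1        70.00        64.9050        64.9050
  2        57.50        49.4342        98.8684
  3        57.50        45.8361       137.5082
  4        57.50        42.4998       169.9993
  5        57.50        39.4064       197.0322
  6        57.50        36.5382       219.2291
  7        57.50        33.8787       237.1509
  8        57.50        31.4128       251.3024
  9        57.50        29.1264       262.1374
  10    1,057.50       496.6825     4,966.8253
  Σ                    869.7201     6,604.9582
P = 869.7201; Macaulay duration = 6,604.9582 / 869.7201 = 7.59435 years.
Modified duration = D_Mac / (1 + y) = 7.59435 / 1.0785 = 7.04158 years.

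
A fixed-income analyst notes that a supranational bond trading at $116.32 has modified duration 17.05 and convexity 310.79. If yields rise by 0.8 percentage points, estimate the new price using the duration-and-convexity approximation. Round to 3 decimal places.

$101.611

Duration effect: -D_mod·Δy = -17.05 × (+0.008) = -0.136400
Convexity effect: ½·C·(Δy)² = 0.5 × 310.79 × (0.008)² = +0.00994528
ΔP/P ≈ -0.136400 + 0.00994528 = -0.12645472
New price ≈ 116.32 × (1 - 0.12645472) = 101.6107869696.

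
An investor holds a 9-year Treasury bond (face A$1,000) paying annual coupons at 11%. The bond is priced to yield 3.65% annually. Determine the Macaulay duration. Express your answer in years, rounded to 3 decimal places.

Periodic yield y = 0.0365. Discount each cash flow and weight by its year:
  t   CF        PV=CF/(1+0.0365)^t    t·PV
  1       110.00       106.1264       106.1264
  2       110.00       102.3892       204.7784
  3       110.00        98.7836       296.3507
  4       110.00        95.3050       381.2198
  5       110.00        91.9488       459.7441
  6       110.00        88.7109       532.2652
  7       110.00        85.5869       599.1086
  8       110.00        82.5730       660.5843
  9     1,110.00       803.8948     7,235.0532
  Σ                  1,555.3186    10,475.2307
Price P = Σ PV = 1,555.3186.
Macaulay duration = Σ(t·PV) / P = 10,475.2307 / 1,555.3186 = 6.73510 years.

6.735 years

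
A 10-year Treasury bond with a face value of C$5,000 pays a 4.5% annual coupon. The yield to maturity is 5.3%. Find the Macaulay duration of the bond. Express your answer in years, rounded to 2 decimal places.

Periodic yield y = 0.053. Discount each cash flow and weight by its year:
  t   CF        PV=CF/(1+0.053)^t    t·PV
  1       225.00       213.6752       213.6752
  2       225.00       202.9204       405.8409
  3       225.00       192.7070       578.1209
  4       225.00       183.0076       732.0302
  5       225.00       173.7964       868.9818
  6       225.00       165.0488       990.2926
  7       225.00       156.7415     1,097.1903
  8       225.00       148.8523     1,190.8184
  9       225.00       141.3602     1,272.2419
  10    5,225.00     3,117.4722    31,174.7215
  Σ                  4,695.5814    38,523.9137
Price P = Σ PV = 4,695.5814.
Macaulay duration = Σ(t·PV) / P = 38,523.9137 / 4,695.5814 = 8.20429 years.

8.20 years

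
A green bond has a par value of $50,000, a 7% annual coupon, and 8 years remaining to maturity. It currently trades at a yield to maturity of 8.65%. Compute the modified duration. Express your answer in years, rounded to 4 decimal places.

5.7976 years

Periodic yield y = 0.0865. First find Macaulay duration:
  t   CF        PV=CF/(1+0.0865)^t    t·PV
  1     3,500.00     3,221.3530     3,221.3530
  2     3,500.00     2,964.8900     5,929.7800
  3     3,500.00     2,728.8449     8,186.5347
  4     3,500.00     2,511.5922    10,046.3687
  5     3,500.00     2,311.6357    11,558.1785
  6     3,500.00     2,127.5984    12,765.5906
  7     3,500.00     1,958.2130    13,707.4910
  8    53,500.00    27,549.6405   220,397.1244
  Σ                 45,373.7677   285,812.4207
P = 45,373.7677; Macaulay duration = 285,812.4207 / 45,373.7677 = 6.29907 years.
Modified duration = D_Mac / (1 + y) = 6.29907 / 1.0865 = 5.79758 years.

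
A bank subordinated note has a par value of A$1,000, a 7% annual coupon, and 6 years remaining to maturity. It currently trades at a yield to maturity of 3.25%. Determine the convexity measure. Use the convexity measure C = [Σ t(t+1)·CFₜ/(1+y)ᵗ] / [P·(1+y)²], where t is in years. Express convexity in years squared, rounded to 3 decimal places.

With y = 0.0325:
  t   CF        PV=CF/(1+0.0325)^t    t·PV        t(t+1)·PV
  1        70.00        67.7966        67.7966         135.5932
  2        70.00        65.6626       131.3252         393.9755
  3        70.00        63.5957       190.7871         763.1486
  4        70.00        61.5939       246.3757       1,231.8783
  5        70.00        59.6551       298.2756       1,789.6537
  6     1,070.00       883.1682     5,299.0091      37,093.0638
  Σ                  1,201.4721     6,233.5693      41,407.3130
P = 1,201.4721.
Convexity = Σ t(t+1)·PV / [P·(1+y)²] = 41,407.3130 / (1,201.4721 × 1.066056) = 32.32833.

32.328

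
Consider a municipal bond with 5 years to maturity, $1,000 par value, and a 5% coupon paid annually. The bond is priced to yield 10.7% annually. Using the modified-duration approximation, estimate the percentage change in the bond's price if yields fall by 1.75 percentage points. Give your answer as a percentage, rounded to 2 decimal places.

+7.08%

Periodic yield y = 0.107. Modified duration first:
  t   CF        PV=CF/(1+0.107)^t    t·PV
  1        50.00        45.1671        45.1671
  2        50.00        40.8014        81.6027
  3        50.00        36.8576       110.5728
  4        50.00        33.2950       133.1802
  5     1,050.00       631.6132     3,158.0660
  Σ                    787.7343     3,528.5888
P = 787.7343; D_Mac = 4.47941 yrs; D_mod = 4.47941/(1+0.107) = 4.04645 yrs.
ΔP/P ≈ -D_mod · Δy = -4.04645 × (-0.0175) = +0.070813 = +7.0813%.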